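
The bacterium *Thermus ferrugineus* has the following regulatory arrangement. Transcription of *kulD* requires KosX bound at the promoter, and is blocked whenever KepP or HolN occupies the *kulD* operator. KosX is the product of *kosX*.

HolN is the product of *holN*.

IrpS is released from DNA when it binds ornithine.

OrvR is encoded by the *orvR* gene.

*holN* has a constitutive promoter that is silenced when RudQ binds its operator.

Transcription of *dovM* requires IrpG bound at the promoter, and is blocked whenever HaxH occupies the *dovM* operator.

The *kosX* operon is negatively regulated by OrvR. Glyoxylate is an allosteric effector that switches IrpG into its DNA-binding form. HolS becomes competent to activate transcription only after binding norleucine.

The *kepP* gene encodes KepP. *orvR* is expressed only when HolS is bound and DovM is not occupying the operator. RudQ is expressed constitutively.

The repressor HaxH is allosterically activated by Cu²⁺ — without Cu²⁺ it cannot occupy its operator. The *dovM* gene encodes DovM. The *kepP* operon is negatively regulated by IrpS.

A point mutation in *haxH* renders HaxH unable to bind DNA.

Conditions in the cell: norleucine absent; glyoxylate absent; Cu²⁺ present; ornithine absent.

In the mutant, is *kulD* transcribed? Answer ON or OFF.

ON

Ornithine is absent, so IrpS is active.
With repressor IrpS bound, *kepP* is not transcribed.
So KepP is not produced.
RudQ is produced constitutively and is active.
With repressor RudQ bound, *holN* is not transcribed.
So HolN is not produced.
Norleucine is absent, so HolS is inactive.
Glyoxylate is absent, so IrpG is inactive.
HaxH is non-functional in this strain, so it has no effect.
Required activator IrpG is absent, so *dovM* is not transcribed.
So DovM is not produced.
Required activator HolS is absent, so *orvR* is not transcribed.
So OrvR is not produced.
With no repressor bound, *kosX* is transcribed.
So KosX is produced and active.
No repressor is bound and KosX is active, so *kulD* is transcribed.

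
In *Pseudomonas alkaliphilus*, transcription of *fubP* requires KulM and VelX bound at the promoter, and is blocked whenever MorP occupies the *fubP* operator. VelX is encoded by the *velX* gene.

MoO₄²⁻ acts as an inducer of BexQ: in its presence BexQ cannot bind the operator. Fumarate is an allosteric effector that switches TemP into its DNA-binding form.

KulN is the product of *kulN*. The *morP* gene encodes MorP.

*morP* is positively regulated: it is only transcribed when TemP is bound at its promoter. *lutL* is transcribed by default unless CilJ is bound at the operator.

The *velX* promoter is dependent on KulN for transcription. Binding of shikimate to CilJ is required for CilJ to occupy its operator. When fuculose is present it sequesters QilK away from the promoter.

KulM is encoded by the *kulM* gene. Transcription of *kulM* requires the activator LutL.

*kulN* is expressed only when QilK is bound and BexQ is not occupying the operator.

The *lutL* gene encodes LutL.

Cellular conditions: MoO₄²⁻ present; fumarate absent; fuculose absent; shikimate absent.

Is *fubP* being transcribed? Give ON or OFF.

ON

Fumarate is absent, so TemP is inactive.
Required activator TemP is absent, so *morP* is not transcribed.
So MorP is not produced.
Shikimate is absent, so CilJ is inactive.
With no repressor bound, *lutL* is transcribed.
So LutL is produced and active.
No repressor is bound and LutL is active, so *kulM* is transcribed.
So KulM is produced and active.
MoO₄²⁻ is present, so BexQ is inactive.
Fuculose is absent, so QilK is active.
No repressor is bound and QilK is active, so *kulN* is transcribed.
So KulN is produced and active.
No repressor is bound and KulN is active, so *velX* is transcribed.
So VelX is produced and active.
No repressor is bound and KulM and VelX are active, so *fubP* is transcribed.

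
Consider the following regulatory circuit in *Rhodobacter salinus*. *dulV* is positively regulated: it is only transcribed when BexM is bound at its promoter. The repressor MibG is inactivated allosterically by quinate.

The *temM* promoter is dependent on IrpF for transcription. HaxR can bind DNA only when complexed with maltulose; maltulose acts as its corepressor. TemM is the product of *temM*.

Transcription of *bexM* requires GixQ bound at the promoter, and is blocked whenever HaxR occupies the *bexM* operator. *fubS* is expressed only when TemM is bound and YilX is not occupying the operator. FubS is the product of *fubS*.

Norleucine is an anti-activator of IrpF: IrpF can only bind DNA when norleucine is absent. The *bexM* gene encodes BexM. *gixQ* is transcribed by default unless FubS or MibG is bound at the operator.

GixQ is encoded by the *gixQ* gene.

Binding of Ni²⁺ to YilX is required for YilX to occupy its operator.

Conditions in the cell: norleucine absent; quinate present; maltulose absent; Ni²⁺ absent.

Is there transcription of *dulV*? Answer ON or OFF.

Norleucine is absent, so IrpF is active.
No repressor is bound and IrpF is active, so *temM* is transcribed.
So TemM is produced and active.
Ni²⁺ is absent, so YilX is inactive.
No repressor is bound and TemM is active, so *fubS* is transcribed.
So FubS is produced and active.
Quinate is present, so MibG is inactive.
With repressor FubS bound, *gixQ* is not transcribed.
So GixQ is not produced.
Maltulose is absent, so HaxR is inactive.
Required activator GixQ is absent, so *bexM* is not transcribed.
So BexM is not produced.
Required activator BexM is absent, so *dulV* is not transcribed.

OFF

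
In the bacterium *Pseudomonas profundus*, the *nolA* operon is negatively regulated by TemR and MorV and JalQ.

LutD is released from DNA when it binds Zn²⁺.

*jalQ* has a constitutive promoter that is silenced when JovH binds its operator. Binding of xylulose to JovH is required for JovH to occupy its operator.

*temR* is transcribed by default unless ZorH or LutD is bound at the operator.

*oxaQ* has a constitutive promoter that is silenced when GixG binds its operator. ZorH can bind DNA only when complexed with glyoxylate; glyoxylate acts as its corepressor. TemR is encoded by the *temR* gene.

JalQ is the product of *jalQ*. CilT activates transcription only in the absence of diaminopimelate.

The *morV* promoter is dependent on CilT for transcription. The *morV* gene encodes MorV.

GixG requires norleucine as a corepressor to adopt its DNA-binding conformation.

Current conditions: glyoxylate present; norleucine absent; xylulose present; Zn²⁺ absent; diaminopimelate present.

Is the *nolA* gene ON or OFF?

Glyoxylate is present, so ZorH is active.
Zn²⁺ is absent, so LutD is active.
With repressor ZorH bound, *temR* is not transcribed.
So TemR is not produced.
Diaminopimelate is present, so CilT is inactive.
Required activator CilT is absent, so *morV* is not transcribed.
So MorV is not produced.
Xylulose is present, so JovH is active.
With repressor JovH bound, *jalQ* is not transcribed.
So JalQ is not produced.
With no repressor bound, *nolA* is transcribed.

ON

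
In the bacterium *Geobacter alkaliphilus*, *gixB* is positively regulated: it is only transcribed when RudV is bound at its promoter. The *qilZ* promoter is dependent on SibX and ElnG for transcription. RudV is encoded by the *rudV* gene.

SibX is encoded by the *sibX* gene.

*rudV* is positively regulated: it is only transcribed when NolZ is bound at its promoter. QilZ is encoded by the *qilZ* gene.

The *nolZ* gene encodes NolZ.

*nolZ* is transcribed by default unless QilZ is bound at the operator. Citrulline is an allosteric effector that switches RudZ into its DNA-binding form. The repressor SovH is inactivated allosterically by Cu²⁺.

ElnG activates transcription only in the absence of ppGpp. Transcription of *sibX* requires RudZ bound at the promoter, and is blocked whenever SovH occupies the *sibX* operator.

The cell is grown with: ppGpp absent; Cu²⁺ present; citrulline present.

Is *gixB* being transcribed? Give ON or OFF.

OFF

Citrulline is present, so RudZ is active.
Cu²⁺ is present, so SovH is inactive.
No repressor is bound and RudZ is active, so *sibX* is transcribed.
So SibX is produced and active.
ppGpp is absent, so ElnG is active.
No repressor is bound and SibX and ElnG are active, so *qilZ* is transcribed.
So QilZ is produced and active.
With repressor QilZ bound, *nolZ* is not transcribed.
So NolZ is not produced.
Required activator NolZ is absent, so *rudV* is not transcribed.
So RudV is not produced.
Required activator RudV is absent, so *gixB* is not transcribed.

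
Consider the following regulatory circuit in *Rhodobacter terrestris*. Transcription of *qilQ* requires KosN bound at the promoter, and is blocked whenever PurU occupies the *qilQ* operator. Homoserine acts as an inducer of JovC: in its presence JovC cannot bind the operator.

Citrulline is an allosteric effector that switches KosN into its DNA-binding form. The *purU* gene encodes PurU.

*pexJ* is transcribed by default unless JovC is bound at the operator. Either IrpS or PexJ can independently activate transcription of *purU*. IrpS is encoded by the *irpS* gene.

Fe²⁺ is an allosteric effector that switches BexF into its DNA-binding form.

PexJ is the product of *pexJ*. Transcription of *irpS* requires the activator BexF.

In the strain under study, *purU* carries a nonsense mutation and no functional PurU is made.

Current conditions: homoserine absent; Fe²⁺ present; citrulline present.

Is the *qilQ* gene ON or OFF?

PurU is non-functional in this strain, so it has no effect.
Citrulline is present, so KosN is active.
No repressor is bound and KosN is active, so *qilQ* is transcribed.

ON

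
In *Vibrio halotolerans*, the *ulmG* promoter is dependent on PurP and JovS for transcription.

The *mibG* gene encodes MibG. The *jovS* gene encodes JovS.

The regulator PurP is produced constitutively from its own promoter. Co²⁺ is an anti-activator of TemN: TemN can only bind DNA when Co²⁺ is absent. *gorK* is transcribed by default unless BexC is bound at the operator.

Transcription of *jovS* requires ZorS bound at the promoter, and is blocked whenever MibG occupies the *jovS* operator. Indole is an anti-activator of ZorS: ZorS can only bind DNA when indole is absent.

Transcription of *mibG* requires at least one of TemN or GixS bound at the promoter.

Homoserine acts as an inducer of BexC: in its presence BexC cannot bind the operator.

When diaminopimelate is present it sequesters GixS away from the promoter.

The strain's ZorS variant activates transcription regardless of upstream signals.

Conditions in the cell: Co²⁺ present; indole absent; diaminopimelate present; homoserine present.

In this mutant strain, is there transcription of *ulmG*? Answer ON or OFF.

PurP is produced constitutively and is active.
ZorS is constitutively active in this strain.
Co²⁺ is present, so TemN is inactive.
Diaminopimelate is present, so GixS is inactive.
No activator is available at the *mibG* promoter, so *mibG* is not transcribed.
So MibG is not produced.
No repressor is bound and ZorS is active, so *jovS* is transcribed.
So JovS is produced and active.
No repressor is bound and PurP and JovS are active, so *ulmG* is transcribed.

ON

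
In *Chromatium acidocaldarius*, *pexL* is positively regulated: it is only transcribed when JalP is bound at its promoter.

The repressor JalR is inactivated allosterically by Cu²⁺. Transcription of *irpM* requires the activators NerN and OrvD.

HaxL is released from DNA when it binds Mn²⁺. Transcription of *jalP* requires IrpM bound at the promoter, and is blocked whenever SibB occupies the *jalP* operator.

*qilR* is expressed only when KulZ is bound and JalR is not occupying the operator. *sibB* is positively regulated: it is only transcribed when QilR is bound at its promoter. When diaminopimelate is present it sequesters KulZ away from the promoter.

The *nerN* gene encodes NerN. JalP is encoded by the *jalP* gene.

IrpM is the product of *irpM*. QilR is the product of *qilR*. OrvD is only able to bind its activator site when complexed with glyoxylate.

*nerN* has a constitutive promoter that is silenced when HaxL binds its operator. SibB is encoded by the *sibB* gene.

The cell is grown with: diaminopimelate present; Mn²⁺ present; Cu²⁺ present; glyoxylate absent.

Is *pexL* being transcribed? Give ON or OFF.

Mn²⁺ is present, so HaxL is inactive.
With no repressor bound, *nerN* is transcribed.
So NerN is produced and active.
Glyoxylate is absent, so OrvD is inactive.
Required activator OrvD is absent, so *irpM* is not transcribed.
So IrpM is not produced.
Diaminopimelate is present, so KulZ is inactive.
Cu²⁺ is present, so JalR is inactive.
Required activator KulZ is absent, so *qilR* is not transcribed.
So QilR is not produced.
Required activator QilR is absent, so *sibB* is not transcribed.
So SibB is not produced.
Required activator IrpM is absent, so *jalP* is not transcribed.
So JalP is not produced.
Required activator JalP is absent, so *pexL* is not transcribed.

OFF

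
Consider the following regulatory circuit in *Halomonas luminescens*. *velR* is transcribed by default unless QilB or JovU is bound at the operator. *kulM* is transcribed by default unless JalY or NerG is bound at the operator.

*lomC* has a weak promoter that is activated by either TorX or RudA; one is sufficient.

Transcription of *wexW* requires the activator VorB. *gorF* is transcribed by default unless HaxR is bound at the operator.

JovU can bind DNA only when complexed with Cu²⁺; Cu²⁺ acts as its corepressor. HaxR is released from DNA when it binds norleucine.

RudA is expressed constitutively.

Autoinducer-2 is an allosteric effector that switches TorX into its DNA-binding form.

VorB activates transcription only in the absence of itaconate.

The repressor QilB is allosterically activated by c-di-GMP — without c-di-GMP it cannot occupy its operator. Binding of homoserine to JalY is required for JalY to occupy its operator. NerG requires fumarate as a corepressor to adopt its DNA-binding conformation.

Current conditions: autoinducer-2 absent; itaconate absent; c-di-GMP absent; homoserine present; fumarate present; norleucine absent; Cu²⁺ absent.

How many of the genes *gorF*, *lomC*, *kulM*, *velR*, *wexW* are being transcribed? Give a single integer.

Norleucine is absent, so HaxR is active.
With repressor HaxR bound, *gorF* is not transcribed.
→ *gorF* is OFF.
Autoinducer-2 is absent, so TorX is inactive.
RudA is produced constitutively and is active.
Activator RudA is present, so *lomC* is transcribed.
→ *lomC* is ON.
Homoserine is present, so JalY is active.
Fumarate is present, so NerG is active.
With repressor JalY bound, *kulM* is not transcribed.
→ *kulM* is OFF.
c-di-GMP is absent, so QilB is inactive.
Cu²⁺ is absent, so JovU is inactive.
With no repressor bound, *velR* is transcribed.
→ *velR* is ON.
Itaconate is absent, so VorB is active.
No repressor is bound and VorB is active, so *wexW* is transcribed.
→ *wexW* is ON.
3 of the 5 genes are transcribed.

3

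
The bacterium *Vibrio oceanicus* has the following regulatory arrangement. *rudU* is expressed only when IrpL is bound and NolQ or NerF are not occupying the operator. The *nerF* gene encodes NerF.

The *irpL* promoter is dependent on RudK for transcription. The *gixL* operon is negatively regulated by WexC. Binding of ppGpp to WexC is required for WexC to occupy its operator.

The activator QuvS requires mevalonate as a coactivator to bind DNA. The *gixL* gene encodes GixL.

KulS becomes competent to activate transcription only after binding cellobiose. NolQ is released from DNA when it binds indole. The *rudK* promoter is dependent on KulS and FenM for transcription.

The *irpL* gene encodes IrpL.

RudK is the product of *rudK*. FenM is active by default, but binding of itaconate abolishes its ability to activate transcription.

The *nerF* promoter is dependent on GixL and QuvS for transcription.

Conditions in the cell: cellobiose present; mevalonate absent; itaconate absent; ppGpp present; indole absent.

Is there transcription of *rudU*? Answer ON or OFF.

Indole is absent, so NolQ is active.
ppGpp is present, so WexC is active.
With repressor WexC bound, *gixL* is not transcribed.
So GixL is not produced.
Mevalonate is absent, so QuvS is inactive.
Required activator GixL is absent, so *nerF* is not transcribed.
So NerF is not produced.
Cellobiose is present, so KulS is active.
Itaconate is absent, so FenM is active.
No repressor is bound and KulS and FenM are active, so *rudK* is transcribed.
So RudK is produced and active.
No repressor is bound and RudK is active, so *irpL* is transcribed.
So IrpL is produced and active.
With repressor NolQ bound, *rudU* is not transcribed.

OFF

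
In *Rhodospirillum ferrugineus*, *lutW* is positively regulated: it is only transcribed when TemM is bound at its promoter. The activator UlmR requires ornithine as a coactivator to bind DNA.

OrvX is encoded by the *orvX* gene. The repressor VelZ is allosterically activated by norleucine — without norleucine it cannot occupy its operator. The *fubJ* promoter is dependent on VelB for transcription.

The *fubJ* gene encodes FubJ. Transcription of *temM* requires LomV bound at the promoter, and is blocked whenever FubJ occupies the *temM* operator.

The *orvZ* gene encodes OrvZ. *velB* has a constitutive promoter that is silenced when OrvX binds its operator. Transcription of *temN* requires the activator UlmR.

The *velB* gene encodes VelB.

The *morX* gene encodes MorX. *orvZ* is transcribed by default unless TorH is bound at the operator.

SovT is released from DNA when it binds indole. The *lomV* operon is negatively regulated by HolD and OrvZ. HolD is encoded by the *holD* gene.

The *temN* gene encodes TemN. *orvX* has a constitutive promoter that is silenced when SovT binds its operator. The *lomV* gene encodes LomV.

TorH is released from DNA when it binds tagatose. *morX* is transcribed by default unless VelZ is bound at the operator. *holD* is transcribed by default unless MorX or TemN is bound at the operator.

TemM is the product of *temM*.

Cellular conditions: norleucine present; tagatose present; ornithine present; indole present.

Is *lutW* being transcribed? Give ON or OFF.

Norleucine is present, so VelZ is active.
With repressor VelZ bound, *morX* is not transcribed.
So MorX is not produced.
Ornithine is present, so UlmR is active.
No repressor is bound and UlmR is active, so *temN* is transcribed.
So TemN is produced and active.
With repressor TemN bound, *holD* is not transcribed.
So HolD is not produced.
Tagatose is present, so TorH is inactive.
With no repressor bound, *orvZ* is transcribed.
So OrvZ is produced and active.
With repressor OrvZ bound, *lomV* is not transcribed.
So LomV is not produced.
Indole is present, so SovT is inactive.
With no repressor bound, *orvX* is transcribed.
So OrvX is produced and active.
With repressor OrvX bound, *velB* is not transcribed.
So VelB is not produced.
Required activator VelB is absent, so *fubJ* is not transcribed.
So FubJ is not produced.
Required activator LomV is absent, so *temM* is not transcribed.
So TemM is not produced.
Required activator TemM is absent, so *lutW* is not transcribed.

OFF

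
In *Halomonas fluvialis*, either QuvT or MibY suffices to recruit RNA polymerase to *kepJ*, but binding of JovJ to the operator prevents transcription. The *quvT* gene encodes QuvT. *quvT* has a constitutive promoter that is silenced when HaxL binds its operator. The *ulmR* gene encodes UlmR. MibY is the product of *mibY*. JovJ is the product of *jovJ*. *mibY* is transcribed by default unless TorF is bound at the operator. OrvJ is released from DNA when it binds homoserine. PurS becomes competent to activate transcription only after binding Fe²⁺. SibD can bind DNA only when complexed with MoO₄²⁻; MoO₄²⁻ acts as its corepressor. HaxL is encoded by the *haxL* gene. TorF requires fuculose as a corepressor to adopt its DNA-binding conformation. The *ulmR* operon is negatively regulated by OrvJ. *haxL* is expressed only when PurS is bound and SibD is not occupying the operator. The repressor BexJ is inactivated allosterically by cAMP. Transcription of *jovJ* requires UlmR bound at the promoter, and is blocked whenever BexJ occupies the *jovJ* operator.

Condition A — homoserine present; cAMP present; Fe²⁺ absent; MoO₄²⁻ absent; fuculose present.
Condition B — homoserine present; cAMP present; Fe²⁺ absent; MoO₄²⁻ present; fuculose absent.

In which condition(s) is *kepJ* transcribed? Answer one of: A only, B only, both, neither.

Condition A:
Homoserine is present, so OrvJ is inactive.
With no repressor bound, *ulmR* is transcribed.
So UlmR is produced and active.
cAMP is present, so BexJ is inactive.
No repressor is bound and UlmR is active, so *jovJ* is transcribed.
So JovJ is produced and active.
Fe²⁺ is absent, so PurS is inactive.
MoO₄²⁻ is absent, so SibD is inactive.
Required activator PurS is absent, so *haxL* is not transcribed.
So HaxL is not produced.
With no repressor bound, *quvT* is transcribed.
So QuvT is produced and active.
Fuculose is present, so TorF is active.
With repressor TorF bound, *mibY* is not transcribed.
So MibY is not produced.
With repressor JovJ bound, *kepJ* is not transcribed.
→ *kepJ* is OFF in A.
Condition B:
Homoserine is present, so OrvJ is inactive.
With no repressor bound, *ulmR* is transcribed.
So UlmR is produced and active.
cAMP is present, so BexJ is inactive.
No repressor is bound and UlmR is active, so *jovJ* is transcribed.
So JovJ is produced and active.
Fe²⁺ is absent, so PurS is inactive.
MoO₄²⁻ is present, so SibD is active.
With repressor SibD bound, *haxL* is not transcribed.
So HaxL is not produced.
With no repressor bound, *quvT* is transcribed.
So QuvT is produced and active.
Fuculose is absent, so TorF is inactive.
With no repressor bound, *mibY* is transcribed.
So MibY is produced and active.
With repressor JovJ bound, *kepJ* is not transcribed.
→ *kepJ* is OFF in B.

neither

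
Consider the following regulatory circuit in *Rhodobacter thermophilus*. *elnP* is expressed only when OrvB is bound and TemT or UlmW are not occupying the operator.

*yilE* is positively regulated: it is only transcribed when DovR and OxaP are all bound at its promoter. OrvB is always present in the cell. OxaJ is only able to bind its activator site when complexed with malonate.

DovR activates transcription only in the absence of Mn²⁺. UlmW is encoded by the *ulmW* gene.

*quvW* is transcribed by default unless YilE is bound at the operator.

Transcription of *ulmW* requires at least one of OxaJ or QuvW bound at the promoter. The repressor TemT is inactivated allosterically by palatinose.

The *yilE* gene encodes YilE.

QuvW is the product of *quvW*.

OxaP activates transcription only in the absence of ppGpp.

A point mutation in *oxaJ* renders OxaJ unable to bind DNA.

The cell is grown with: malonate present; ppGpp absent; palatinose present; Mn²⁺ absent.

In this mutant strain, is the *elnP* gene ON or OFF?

ON

Palatinose is present, so TemT is inactive.
OrvB is produced constitutively and is active.
OxaJ is non-functional in this strain, so it has no effect.
Mn²⁺ is absent, so DovR is active.
ppGpp is absent, so OxaP is active.
No repressor is bound and DovR and OxaP are active, so *yilE* is transcribed.
So YilE is produced and active.
With repressor YilE bound, *quvW* is not transcribed.
So QuvW is not produced.
No activator is available at the *ulmW* promoter, so *ulmW* is not transcribed.
So UlmW is not produced.
No repressor is bound and OrvB is active, so *elnP* is transcribed.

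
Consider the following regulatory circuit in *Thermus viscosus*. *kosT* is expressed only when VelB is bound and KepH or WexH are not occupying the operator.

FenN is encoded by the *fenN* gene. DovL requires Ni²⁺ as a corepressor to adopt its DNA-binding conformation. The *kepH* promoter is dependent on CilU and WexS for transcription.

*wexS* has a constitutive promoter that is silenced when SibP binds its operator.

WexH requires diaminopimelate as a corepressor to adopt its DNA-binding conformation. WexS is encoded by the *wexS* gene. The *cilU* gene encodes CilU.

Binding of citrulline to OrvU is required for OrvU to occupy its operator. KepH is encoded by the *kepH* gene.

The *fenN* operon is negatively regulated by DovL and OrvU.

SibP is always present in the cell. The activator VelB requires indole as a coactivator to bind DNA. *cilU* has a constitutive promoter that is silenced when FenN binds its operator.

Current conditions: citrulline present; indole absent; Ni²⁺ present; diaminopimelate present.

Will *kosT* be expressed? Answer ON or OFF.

Indole is absent, so VelB is inactive.
Ni²⁺ is present, so DovL is active.
Citrulline is present, so OrvU is active.
With repressor DovL bound, *fenN* is not transcribed.
So FenN is not produced.
With no repressor bound, *cilU* is transcribed.
So CilU is produced and active.
SibP is produced constitutively and is active.
With repressor SibP bound, *wexS* is not transcribed.
So WexS is not produced.
Required activator WexS is absent, so *kepH* is not transcribed.
So KepH is not produced.
Diaminopimelate is present, so WexH is active.
With repressor WexH bound, *kosT* is not transcribed.

OFF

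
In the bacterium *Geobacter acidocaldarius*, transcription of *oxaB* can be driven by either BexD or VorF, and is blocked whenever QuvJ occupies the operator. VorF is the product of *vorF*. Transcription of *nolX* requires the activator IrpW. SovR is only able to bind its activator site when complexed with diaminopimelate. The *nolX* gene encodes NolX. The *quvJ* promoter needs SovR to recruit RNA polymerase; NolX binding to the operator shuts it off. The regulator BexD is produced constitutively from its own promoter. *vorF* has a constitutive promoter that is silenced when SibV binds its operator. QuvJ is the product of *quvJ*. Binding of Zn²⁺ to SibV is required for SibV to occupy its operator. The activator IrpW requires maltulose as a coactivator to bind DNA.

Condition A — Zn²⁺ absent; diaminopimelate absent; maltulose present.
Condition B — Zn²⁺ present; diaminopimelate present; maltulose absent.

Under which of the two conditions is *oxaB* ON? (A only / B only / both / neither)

Condition A:
BexD is produced constitutively and is active.
Zn²⁺ is absent, so SibV is inactive.
With no repressor bound, *vorF* is transcribed.
So VorF is produced and active.
Diaminopimelate is absent, so SovR is inactive.
Maltulose is present, so IrpW is active.
No repressor is bound and IrpW is active, so *nolX* is transcribed.
So NolX is produced and active.
With repressor NolX bound, *quvJ* is not transcribed.
So QuvJ is not produced.
Activator BexD is present, so *oxaB* is transcribed.
→ *oxaB* is ON in A.
Condition B:
BexD is produced constitutively and is active.
Zn²⁺ is present, so SibV is active.
With repressor SibV bound, *vorF* is not transcribed.
So VorF is not produced.
Diaminopimelate is present, so SovR is active.
Maltulose is absent, so IrpW is inactive.
Required activator IrpW is absent, so *nolX* is not transcribed.
So NolX is not produced.
No repressor is bound and SovR is active, so *quvJ* is transcribed.
So QuvJ is produced and active.
With repressor QuvJ bound, *oxaB* is not transcribed.
→ *oxaB* is OFF in B.

A only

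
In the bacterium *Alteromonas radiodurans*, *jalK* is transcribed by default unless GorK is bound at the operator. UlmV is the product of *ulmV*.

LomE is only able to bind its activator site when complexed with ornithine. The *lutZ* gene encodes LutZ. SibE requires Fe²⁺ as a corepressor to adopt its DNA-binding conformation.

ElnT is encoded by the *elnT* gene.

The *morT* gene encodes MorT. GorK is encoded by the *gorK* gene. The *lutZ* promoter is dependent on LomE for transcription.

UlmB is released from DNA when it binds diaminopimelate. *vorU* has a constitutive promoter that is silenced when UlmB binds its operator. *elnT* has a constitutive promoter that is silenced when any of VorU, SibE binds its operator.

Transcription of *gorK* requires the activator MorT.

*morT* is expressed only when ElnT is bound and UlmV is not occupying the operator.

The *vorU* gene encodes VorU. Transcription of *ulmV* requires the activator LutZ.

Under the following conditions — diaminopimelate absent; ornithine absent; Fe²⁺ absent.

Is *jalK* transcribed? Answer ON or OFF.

OFF

Ornithine is absent, so LomE is inactive.
Required activator LomE is absent, so *lutZ* is not transcribed.
So LutZ is not produced.
Required activator LutZ is absent, so *ulmV* is not transcribed.
So UlmV is not produced.
Diaminopimelate is absent, so UlmB is active.
With repressor UlmB bound, *vorU* is not transcribed.
So VorU is not produced.
Fe²⁺ is absent, so SibE is inactive.
With no repressor bound, *elnT* is transcribed.
So ElnT is produced and active.
No repressor is bound and ElnT is active, so *morT* is transcribed.
So MorT is produced and active.
No repressor is bound and MorT is active, so *gorK* is transcribed.
So GorK is produced and active.
With repressor GorK bound, *jalK* is not transcribed.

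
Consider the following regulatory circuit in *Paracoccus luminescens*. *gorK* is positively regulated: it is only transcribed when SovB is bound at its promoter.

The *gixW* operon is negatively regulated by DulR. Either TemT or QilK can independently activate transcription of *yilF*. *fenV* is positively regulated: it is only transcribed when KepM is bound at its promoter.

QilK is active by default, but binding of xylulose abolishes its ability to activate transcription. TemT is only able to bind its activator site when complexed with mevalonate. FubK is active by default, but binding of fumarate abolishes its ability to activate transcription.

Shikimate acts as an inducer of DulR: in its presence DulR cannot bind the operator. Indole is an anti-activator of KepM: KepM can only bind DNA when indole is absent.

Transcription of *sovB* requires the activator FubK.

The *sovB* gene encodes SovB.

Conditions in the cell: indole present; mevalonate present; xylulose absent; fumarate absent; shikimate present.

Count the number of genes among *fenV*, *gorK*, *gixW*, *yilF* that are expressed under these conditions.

3

Indole is present, so KepM is inactive.
Required activator KepM is absent, so *fenV* is not transcribed.
→ *fenV* is OFF.
Fumarate is absent, so FubK is active.
No repressor is bound and FubK is active, so *sovB* is transcribed.
So SovB is produced and active.
No repressor is bound and SovB is active, so *gorK* is transcribed.
→ *gorK* is ON.
Shikimate is present, so DulR is inactive.
With no repressor bound, *gixW* is transcribed.
→ *gixW* is ON.
Mevalonate is present, so TemT is active.
Xylulose is absent, so QilK is active.
Activator TemT is present, so *yilF* is transcribed.
→ *yilF* is ON.
3 of the 4 genes are transcribed.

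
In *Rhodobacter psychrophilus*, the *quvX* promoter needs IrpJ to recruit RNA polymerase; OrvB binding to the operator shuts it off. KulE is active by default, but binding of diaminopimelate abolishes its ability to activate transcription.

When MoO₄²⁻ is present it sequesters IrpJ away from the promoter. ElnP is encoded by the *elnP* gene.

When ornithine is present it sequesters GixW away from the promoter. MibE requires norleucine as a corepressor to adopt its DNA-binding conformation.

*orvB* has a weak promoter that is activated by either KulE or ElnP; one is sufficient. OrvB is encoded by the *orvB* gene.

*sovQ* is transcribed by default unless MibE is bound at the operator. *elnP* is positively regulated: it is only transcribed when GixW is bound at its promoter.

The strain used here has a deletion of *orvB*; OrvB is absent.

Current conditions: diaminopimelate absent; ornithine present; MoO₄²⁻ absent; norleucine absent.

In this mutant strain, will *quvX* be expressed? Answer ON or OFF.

MoO₄²⁻ is absent, so IrpJ is active.
OrvB is non-functional in this strain, so it has no effect.
No repressor is bound and IrpJ is active, so *quvX* is transcribed.

ON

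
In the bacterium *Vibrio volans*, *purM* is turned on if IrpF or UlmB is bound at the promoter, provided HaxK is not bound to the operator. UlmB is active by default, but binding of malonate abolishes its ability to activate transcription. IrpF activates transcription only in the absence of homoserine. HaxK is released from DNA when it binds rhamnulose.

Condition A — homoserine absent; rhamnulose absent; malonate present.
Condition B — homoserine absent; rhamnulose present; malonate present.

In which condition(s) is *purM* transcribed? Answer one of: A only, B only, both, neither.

B only

Condition A:
Homoserine is absent, so IrpF is active.
Rhamnulose is absent, so HaxK is active.
Malonate is present, so UlmB is inactive.
With repressor HaxK bound, *purM* is not transcribed.
→ *purM* is OFF in A.
Condition B:
Homoserine is absent, so IrpF is active.
Rhamnulose is present, so HaxK is inactive.
Malonate is present, so UlmB is inactive.
Activator IrpF is present, so *purM* is transcribed.
→ *purM* is ON in B.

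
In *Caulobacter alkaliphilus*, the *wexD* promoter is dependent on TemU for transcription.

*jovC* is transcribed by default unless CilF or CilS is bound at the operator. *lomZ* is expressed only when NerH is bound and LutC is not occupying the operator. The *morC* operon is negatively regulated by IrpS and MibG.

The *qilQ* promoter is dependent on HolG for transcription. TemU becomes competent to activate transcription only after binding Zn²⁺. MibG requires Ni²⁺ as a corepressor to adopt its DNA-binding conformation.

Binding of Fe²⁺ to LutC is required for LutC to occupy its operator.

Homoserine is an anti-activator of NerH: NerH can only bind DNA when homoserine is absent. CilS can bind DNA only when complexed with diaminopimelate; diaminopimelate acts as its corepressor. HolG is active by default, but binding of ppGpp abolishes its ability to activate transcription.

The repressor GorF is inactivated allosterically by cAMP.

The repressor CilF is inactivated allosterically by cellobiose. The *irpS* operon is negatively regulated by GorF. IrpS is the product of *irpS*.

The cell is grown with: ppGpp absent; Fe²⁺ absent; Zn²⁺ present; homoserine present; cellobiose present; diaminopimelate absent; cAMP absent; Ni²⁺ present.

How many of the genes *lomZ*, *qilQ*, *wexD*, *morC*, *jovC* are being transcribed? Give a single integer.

Fe²⁺ is absent, so LutC is inactive.
Homoserine is present, so NerH is inactive.
Required activator NerH is absent, so *lomZ* is not transcribed.
→ *lomZ* is OFF.
ppGpp is absent, so HolG is active.
No repressor is bound and HolG is active, so *qilQ* is transcribed.
→ *qilQ* is ON.
Zn²⁺ is present, so TemU is active.
No repressor is bound and TemU is active, so *wexD* is transcribed.
→ *wexD* is ON.
cAMP is absent, so GorF is active.
With repressor GorF bound, *irpS* is not transcribed.
So IrpS is not produced.
Ni²⁺ is present, so MibG is active.
With repressor MibG bound, *morC* is not transcribed.
→ *morC* is OFF.
Cellobiose is present, so CilF is inactive.
Diaminopimelate is absent, so CilS is inactive.
With no repressor bound, *jovC* is transcribed.
→ *jovC* is ON.
3 of the 5 genes are transcribed.

3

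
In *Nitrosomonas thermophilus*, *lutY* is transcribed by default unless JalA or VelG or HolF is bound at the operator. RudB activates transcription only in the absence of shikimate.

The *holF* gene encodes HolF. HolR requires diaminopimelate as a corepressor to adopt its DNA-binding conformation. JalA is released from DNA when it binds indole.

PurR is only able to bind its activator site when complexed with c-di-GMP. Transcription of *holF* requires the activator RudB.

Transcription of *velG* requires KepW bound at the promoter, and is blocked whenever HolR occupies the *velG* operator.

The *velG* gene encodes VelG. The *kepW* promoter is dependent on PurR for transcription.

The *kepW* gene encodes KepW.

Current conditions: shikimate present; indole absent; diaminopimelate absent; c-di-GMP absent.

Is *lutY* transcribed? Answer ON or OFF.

Indole is absent, so JalA is active.
c-di-GMP is absent, so PurR is inactive.
Required activator PurR is absent, so *kepW* is not transcribed.
So KepW is not produced.
Diaminopimelate is absent, so HolR is inactive.
Required activator KepW is absent, so *velG* is not transcribed.
So VelG is not produced.
Shikimate is present, so RudB is inactive.
Required activator RudB is absent, so *holF* is not transcribed.
So HolF is not produced.
With repressor JalA bound, *lutY* is not transcribed.

OFF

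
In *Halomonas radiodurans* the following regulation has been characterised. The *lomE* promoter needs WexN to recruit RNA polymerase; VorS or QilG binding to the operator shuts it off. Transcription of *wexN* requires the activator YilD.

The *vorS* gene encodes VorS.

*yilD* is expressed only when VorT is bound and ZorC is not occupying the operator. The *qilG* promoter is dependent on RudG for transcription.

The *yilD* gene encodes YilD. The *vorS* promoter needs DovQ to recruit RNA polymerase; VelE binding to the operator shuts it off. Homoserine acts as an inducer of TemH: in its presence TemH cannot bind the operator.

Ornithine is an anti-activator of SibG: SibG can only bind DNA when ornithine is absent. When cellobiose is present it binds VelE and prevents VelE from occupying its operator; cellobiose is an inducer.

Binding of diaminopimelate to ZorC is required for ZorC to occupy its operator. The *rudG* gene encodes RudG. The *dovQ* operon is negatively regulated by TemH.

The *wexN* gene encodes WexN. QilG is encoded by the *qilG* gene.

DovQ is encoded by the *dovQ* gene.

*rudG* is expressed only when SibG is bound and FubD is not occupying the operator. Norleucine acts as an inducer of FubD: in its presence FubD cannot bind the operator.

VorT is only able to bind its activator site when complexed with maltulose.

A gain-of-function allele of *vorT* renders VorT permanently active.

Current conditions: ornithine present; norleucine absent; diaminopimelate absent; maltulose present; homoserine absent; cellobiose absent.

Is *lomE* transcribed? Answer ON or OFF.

ON

Cellobiose is absent, so VelE is active.
Homoserine is absent, so TemH is active.
With repressor TemH bound, *dovQ* is not transcribed.
So DovQ is not produced.
With repressor VelE bound, *vorS* is not transcribed.
So VorS is not produced.
Ornithine is present, so SibG is inactive.
Norleucine is absent, so FubD is active.
With repressor FubD bound, *rudG* is not transcribed.
So RudG is not produced.
Required activator RudG is absent, so *qilG* is not transcribed.
So QilG is not produced.
VorT is constitutively active in this strain.
Diaminopimelate is absent, so ZorC is inactive.
No repressor is bound and VorT is active, so *yilD* is transcribed.
So YilD is produced and active.
No repressor is bound and YilD is active, so *wexN* is transcribed.
So WexN is produced and active.
No repressor is bound and WexN is active, so *lomE* is transcribed.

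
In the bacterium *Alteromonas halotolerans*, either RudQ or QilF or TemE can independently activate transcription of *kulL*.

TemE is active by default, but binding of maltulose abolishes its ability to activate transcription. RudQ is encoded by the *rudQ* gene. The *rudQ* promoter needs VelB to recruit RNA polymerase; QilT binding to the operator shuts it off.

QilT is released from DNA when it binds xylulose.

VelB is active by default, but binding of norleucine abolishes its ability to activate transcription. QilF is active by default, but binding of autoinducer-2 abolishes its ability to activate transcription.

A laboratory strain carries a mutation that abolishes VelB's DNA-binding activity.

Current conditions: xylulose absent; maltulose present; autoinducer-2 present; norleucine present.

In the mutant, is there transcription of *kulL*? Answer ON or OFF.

VelB is non-functional in this strain, so it has no effect.
Xylulose is absent, so QilT is active.
With repressor QilT bound, *rudQ* is not transcribed.
So RudQ is not produced.
Autoinducer-2 is present, so QilF is inactive.
Maltulose is present, so TemE is inactive.
No activator is available at the *kulL* promoter, so *kulL* is not transcribed.

OFF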